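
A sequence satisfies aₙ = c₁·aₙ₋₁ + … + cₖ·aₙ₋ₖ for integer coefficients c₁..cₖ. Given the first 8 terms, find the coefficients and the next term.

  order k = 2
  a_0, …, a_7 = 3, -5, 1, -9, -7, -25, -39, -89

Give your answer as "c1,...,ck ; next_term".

  a_2 = 1·-5 + 2·3 = 1
  a_3 = 1·1 + 2·-5 = -9
  a_4 = 1·-9 + 2·1 = -7
  a_5 = 1·-7 + 2·-9 = -25
  a_6 = 1·-25 + 2·-7 = -39
  a_7 = 1·-39 + 2·-25 = -89
  a_8 = 1·-89 + 2·-39 = -167

1,2 ; -167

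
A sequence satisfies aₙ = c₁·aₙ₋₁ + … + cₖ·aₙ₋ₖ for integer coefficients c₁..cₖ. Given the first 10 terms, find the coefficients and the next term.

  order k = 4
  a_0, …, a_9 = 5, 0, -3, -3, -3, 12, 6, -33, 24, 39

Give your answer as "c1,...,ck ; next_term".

  a_4 = -1·-3 + -3·-3 + 0·0 + -3·5 = -3
  a_5 = -1·-3 + -3·-3 + 0·-3 + -3·0 = 12
  a_6 = -1·12 + -3·-3 + 0·-3 + -3·-3 = 6
  a_7 = -1·6 + -3·12 + 0·-3 + -3·-3 = -33
  a_8 = -1·-33 + -3·6 + 0·12 + -3·-3 = 24
  a_9 = -1·24 + -3·-33 + 0·6 + -3·12 = 39
  a_10 = -1·39 + -3·24 + 0·-33 + -3·6 = -129

-1,-3,0,-3 ; -129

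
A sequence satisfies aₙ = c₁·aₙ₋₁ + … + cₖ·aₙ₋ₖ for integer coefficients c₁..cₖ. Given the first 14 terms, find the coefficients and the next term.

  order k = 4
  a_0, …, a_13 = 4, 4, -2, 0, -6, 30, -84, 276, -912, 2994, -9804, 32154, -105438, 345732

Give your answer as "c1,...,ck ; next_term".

  a_4 = -2·0 + 3·-2 + -3·4 + 3·4 = -6
  a_5 = -2·-6 + 3·0 + -3·-2 + 3·4 = 30
  a_6 = -2·30 + 3·-6 + -3·0 + 3·-2 = -84
  a_7 = -2·-84 + 3·30 + -3·-6 + 3·0 = 276
  a_8 = -2·276 + 3·-84 + -3·30 + 3·-6 = -912
  a_9 = -2·-912 + 3·276 + -3·-84 + 3·30 = 2994
  a_10 = -2·2994 + 3·-912 + -3·276 + 3·-84 = -9804
  a_11 = -2·-9804 + 3·2994 + -3·-912 + 3·276 = 32154
  a_12 = -2·32154 + 3·-9804 + -3·2994 + 3·-912 = -105438
  a_13 = -2·-105438 + 3·32154 + -3·-9804 + 3·2994 = 345732
  a_14 = -2·345732 + 3·-105438 + -3·32154 + 3·-9804 = -1133652

-2,3,-3,3 ; -1133652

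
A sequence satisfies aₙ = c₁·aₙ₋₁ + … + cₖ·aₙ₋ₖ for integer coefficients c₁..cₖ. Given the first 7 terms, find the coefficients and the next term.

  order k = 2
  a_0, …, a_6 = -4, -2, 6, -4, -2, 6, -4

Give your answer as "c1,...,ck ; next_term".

-1,-1 ; -2

  a_2 = -1·-2 + -1·-4 = 6
  a_3 = -1·6 + -1·-2 = -4
  a_4 = -1·-4 + -1·6 = -2
  a_5 = -1·-2 + -1·-4 = 6
  a_6 = -1·6 + -1·-2 = -4
  a_7 = -1·-4 + -1·6 = -2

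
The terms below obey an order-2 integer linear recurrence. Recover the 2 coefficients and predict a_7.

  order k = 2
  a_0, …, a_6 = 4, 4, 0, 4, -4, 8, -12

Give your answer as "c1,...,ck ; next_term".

  a_2 = -1·4 + 1·4 = 0
  a_3 = -1·0 + 1·4 = 4
  a_4 = -1·4 + 1·0 = -4
  a_5 = -1·-4 + 1·4 = 8
  a_6 = -1·8 + 1·-4 = -12
  a_7 = -1·-12 + 1·8 = 20

-1,1 ; 20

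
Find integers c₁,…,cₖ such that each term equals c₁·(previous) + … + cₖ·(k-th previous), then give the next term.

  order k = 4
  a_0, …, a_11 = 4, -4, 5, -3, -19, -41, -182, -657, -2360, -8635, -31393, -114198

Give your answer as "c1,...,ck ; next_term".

3,2,2,-3 ; -415570

  a_4 = 3·-3 + 2·5 + 2·-4 + -3·4 = -19
  a_5 = 3·-19 + 2·-3 + 2·5 + -3·-4 = -41
  a_6 = 3·-41 + 2·-19 + 2·-3 + -3·5 = -182
  a_7 = 3·-182 + 2·-41 + 2·-19 + -3·-3 = -657
  a_8 = 3·-657 + 2·-182 + 2·-41 + -3·-19 = -2360
  a_9 = 3·-2360 + 2·-657 + 2·-182 + -3·-41 = -8635
  a_10 = 3·-8635 + 2·-2360 + 2·-657 + -3·-182 = -31393
  a_11 = 3·-31393 + 2·-8635 + 2·-2360 + -3·-657 = -114198
  a_12 = 3·-114198 + 2·-31393 + 2·-8635 + -3·-2360 = -415570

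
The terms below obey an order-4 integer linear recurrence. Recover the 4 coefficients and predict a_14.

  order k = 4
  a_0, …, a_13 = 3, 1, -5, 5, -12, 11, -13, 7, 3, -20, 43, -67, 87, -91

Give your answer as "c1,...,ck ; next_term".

  a_4 = -1·5 + 1·-5 + 1·1 + -1·3 = -12
  a_5 = -1·-12 + 1·5 + 1·-5 + -1·1 = 11
  a_6 = -1·11 + 1·-12 + 1·5 + -1·-5 = -13
  a_7 = -1·-13 + 1·11 + 1·-12 + -1·5 = 7
  a_8 = -1·7 + 1·-13 + 1·11 + -1·-12 = 3
  a_9 = -1·3 + 1·7 + 1·-13 + -1·11 = -20
  a_10 = -1·-20 + 1·3 + 1·7 + -1·-13 = 43
  a_11 = -1·43 + 1·-20 + 1·3 + -1·7 = -67
  a_12 = -1·-67 + 1·43 + 1·-20 + -1·3 = 87
  a_13 = -1·87 + 1·-67 + 1·43 + -1·-20 = -91
  a_14 = -1·-91 + 1·87 + 1·-67 + -1·43 = 68

-1,1,1,-1 ; 68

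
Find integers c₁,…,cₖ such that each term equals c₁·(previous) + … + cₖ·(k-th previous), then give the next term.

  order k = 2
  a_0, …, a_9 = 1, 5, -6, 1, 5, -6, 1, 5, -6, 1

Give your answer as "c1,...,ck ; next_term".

-1,-1 ; 5

  a_2 = -1·5 + -1·1 = -6
  a_3 = -1·-6 + -1·5 = 1
  a_4 = -1·1 + -1·-6 = 5
  a_5 = -1·5 + -1·1 = -6
  a_6 = -1·-6 + -1·5 = 1
  a_7 = -1·1 + -1·-6 = 5
  a_8 = -1·5 + -1·1 = -6
  a_9 = -1·-6 + -1·5 = 1
  a_10 = -1·1 + -1·-6 = 5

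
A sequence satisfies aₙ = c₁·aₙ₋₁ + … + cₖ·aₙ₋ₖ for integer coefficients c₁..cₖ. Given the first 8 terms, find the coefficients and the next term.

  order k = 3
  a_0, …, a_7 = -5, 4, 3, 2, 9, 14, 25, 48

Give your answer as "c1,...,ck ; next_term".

1,1,1 ; 87

  a_3 = 1·3 + 1·4 + 1·-5 = 2
  a_4 = 1·2 + 1·3 + 1·4 = 9
  a_5 = 1·9 + 1·2 + 1·3 = 14
  a_6 = 1·14 + 1·9 + 1·2 = 25
  a_7 = 1·25 + 1·14 + 1·9 = 48
  a_8 = 1·48 + 1·25 + 1·14 = 87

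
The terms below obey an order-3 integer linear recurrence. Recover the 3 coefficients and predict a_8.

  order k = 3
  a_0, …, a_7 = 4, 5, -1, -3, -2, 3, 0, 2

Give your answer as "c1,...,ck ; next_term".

-1,0,-1 ; -5

  a_3 = -1·-1 + 0·5 + -1·4 = -3
  a_4 = -1·-3 + 0·-1 + -1·5 = -2
  a_5 = -1·-2 + 0·-3 + -1·-1 = 3
  a_6 = -1·3 + 0·-2 + -1·-3 = 0
  a_7 = -1·0 + 0·3 + -1·-2 = 2
  a_8 = -1·2 + 0·0 + -1·3 = -5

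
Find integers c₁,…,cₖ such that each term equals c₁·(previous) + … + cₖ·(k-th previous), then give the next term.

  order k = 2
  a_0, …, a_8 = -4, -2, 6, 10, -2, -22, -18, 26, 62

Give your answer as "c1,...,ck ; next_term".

  a_2 = 1·-2 + -2·-4 = 6
  a_3 = 1·6 + -2·-2 = 10
  a_4 = 1·10 + -2·6 = -2
  a_5 = 1·-2 + -2·10 = -22
  a_6 = 1·-22 + -2·-2 = -18
  a_7 = 1·-18 + -2·-22 = 26
  a_8 = 1·26 + -2·-18 = 62
  a_9 = 1·62 + -2·26 = 10

1,-2 ; 10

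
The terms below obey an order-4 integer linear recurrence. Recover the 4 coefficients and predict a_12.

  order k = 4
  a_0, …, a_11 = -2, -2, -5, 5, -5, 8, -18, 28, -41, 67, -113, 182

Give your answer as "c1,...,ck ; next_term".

-1,0,-1,1 ; -290

  a_4 = -1·5 + 0·-5 + -1·-2 + 1·-2 = -5
  a_5 = -1·-5 + 0·5 + -1·-5 + 1·-2 = 8
  a_6 = -1·8 + 0·-5 + -1·5 + 1·-5 = -18
  a_7 = -1·-18 + 0·8 + -1·-5 + 1·5 = 28
  a_8 = -1·28 + 0·-18 + -1·8 + 1·-5 = -41
  a_9 = -1·-41 + 0·28 + -1·-18 + 1·8 = 67
  a_10 = -1·67 + 0·-41 + -1·28 + 1·-18 = -113
  a_11 = -1·-113 + 0·67 + -1·-41 + 1·28 = 182
  a_12 = -1·182 + 0·-113 + -1·67 + 1·-41 = -290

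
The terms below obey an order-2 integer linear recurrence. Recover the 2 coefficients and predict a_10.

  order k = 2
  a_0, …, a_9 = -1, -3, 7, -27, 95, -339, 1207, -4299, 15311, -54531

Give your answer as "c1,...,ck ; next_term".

-3,2 ; 194215

  a_2 = -3·-3 + 2·-1 = 7
  a_3 = -3·7 + 2·-3 = -27
  a_4 = -3·-27 + 2·7 = 95
  a_5 = -3·95 + 2·-27 = -339
  a_6 = -3·-339 + 2·95 = 1207
  a_7 = -3·1207 + 2·-339 = -4299
  a_8 = -3·-4299 + 2·1207 = 15311
  a_9 = -3·15311 + 2·-4299 = -54531
  a_10 = -3·-54531 + 2·15311 = 194215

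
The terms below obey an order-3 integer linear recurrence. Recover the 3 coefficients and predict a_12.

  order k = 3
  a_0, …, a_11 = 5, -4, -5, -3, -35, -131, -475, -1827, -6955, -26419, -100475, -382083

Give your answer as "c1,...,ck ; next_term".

3,2,4 ; -1452875

  a_3 = 3·-5 + 2·-4 + 4·5 = -3
  a_4 = 3·-3 + 2·-5 + 4·-4 = -35
  a_5 = 3·-35 + 2·-3 + 4·-5 = -131
  a_6 = 3·-131 + 2·-35 + 4·-3 = -475
  a_7 = 3·-475 + 2·-131 + 4·-35 = -1827
  a_8 = 3·-1827 + 2·-475 + 4·-131 = -6955
  a_9 = 3·-6955 + 2·-1827 + 4·-475 = -26419
  a_10 = 3·-26419 + 2·-6955 + 4·-1827 = -100475
  a_11 = 3·-100475 + 2·-26419 + 4·-6955 = -382083
  a_12 = 3·-382083 + 2·-100475 + 4·-26419 = -1452875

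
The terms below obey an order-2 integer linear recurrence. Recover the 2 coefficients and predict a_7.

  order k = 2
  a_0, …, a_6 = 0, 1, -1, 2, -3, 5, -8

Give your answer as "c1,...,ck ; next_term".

-1,1 ; 13

  a_2 = -1·1 + 1·0 = -1
  a_3 = -1·-1 + 1·1 = 2
  a_4 = -1·2 + 1·-1 = -3
  a_5 = -1·-3 + 1·2 = 5
  a_6 = -1·5 + 1·-3 = -8
  a_7 = -1·-8 + 1·5 = 13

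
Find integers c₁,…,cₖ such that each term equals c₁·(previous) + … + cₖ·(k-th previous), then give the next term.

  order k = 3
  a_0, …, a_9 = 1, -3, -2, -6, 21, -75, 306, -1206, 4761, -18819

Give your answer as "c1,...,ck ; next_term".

  a_3 = -3·-2 + 3·-3 + -3·1 = -6
  a_4 = -3·-6 + 3·-2 + -3·-3 = 21
  a_5 = -3·21 + 3·-6 + -3·-2 = -75
  a_6 = -3·-75 + 3·21 + -3·-6 = 306
  a_7 = -3·306 + 3·-75 + -3·21 = -1206
  a_8 = -3·-1206 + 3·306 + -3·-75 = 4761
  a_9 = -3·4761 + 3·-1206 + -3·306 = -18819
  a_10 = -3·-18819 + 3·4761 + -3·-1206 = 74358

-3,3,-3 ; 74358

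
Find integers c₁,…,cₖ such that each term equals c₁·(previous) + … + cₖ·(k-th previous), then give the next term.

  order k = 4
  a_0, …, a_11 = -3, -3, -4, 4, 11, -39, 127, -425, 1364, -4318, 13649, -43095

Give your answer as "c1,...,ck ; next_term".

-4,-3,-2,-3 ; 135977

  a_4 = -4·4 + -3·-4 + -2·-3 + -3·-3 = 11
  a_5 = -4·11 + -3·4 + -2·-4 + -3·-3 = -39
  a_6 = -4·-39 + -3·11 + -2·4 + -3·-4 = 127
  a_7 = -4·127 + -3·-39 + -2·11 + -3·4 = -425
  a_8 = -4·-425 + -3·127 + -2·-39 + -3·11 = 1364
  a_9 = -4·1364 + -3·-425 + -2·127 + -3·-39 = -4318
  a_10 = -4·-4318 + -3·1364 + -2·-425 + -3·127 = 13649
  a_11 = -4·13649 + -3·-4318 + -2·1364 + -3·-425 = -43095
  a_12 = -4·-43095 + -3·13649 + -2·-4318 + -3·1364 = 135977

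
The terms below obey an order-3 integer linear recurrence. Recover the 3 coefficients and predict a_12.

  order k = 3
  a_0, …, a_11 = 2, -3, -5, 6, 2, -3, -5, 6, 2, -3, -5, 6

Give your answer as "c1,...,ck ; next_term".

-1,-1,-1 ; 2

  a_3 = -1·-5 + -1·-3 + -1·2 = 6
  a_4 = -1·6 + -1·-5 + -1·-3 = 2
  a_5 = -1·2 + -1·6 + -1·-5 = -3
  a_6 = -1·-3 + -1·2 + -1·6 = -5
  a_7 = -1·-5 + -1·-3 + -1·2 = 6
  a_8 = -1·6 + -1·-5 + -1·-3 = 2
  a_9 = -1·2 + -1·6 + -1·-5 = -3
  a_10 = -1·-3 + -1·2 + -1·6 = -5
  a_11 = -1·-5 + -1·-3 + -1·2 = 6
  a_12 = -1·6 + -1·-5 + -1·-3 = 2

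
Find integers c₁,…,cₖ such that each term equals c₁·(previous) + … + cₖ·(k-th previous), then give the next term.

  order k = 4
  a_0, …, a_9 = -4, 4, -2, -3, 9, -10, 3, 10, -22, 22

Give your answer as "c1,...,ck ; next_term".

  a_4 = -1·-3 + -1·-2 + 0·4 + -1·-4 = 9
  a_5 = -1·9 + -1·-3 + 0·-2 + -1·4 = -10
  a_6 = -1·-10 + -1·9 + 0·-3 + -1·-2 = 3
  a_7 = -1·3 + -1·-10 + 0·9 + -1·-3 = 10
  a_8 = -1·10 + -1·3 + 0·-10 + -1·9 = -22
  a_9 = -1·-22 + -1·10 + 0·3 + -1·-10 = 22
  a_10 = -1·22 + -1·-22 + 0·10 + -1·3 = -3

-1,-1,0,-1 ; -3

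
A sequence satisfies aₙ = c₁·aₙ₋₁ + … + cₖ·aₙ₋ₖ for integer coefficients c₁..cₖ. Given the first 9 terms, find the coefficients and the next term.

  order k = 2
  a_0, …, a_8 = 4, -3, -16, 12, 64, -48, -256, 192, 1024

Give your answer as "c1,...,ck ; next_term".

0,-4 ; -768

  a_2 = 0·-3 + -4·4 = -16
  a_3 = 0·-16 + -4·-3 = 12
  a_4 = 0·12 + -4·-16 = 64
  a_5 = 0·64 + -4·12 = -48
  a_6 = 0·-48 + -4·64 = -256
  a_7 = 0·-256 + -4·-48 = 192
  a_8 = 0·192 + -4·-256 = 1024
  a_9 = 0·1024 + -4·192 = -768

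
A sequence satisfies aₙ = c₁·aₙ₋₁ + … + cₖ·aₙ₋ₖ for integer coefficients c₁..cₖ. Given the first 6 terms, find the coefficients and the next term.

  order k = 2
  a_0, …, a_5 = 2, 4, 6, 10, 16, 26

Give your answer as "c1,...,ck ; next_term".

1,1 ; 42

  a_2 = 1·4 + 1·2 = 6
  a_3 = 1·6 + 1·4 = 10
  a_4 = 1·10 + 1·6 = 16
  a_5 = 1·16 + 1·10 = 26
  a_6 = 1·26 + 1·16 = 42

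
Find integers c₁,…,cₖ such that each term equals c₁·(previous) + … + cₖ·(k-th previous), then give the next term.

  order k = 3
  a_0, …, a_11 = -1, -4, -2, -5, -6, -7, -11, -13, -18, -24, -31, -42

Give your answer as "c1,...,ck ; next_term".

  a_3 = 0·-2 + 1·-4 + 1·-1 = -5
  a_4 = 0·-5 + 1·-2 + 1·-4 = -6
  a_5 = 0·-6 + 1·-5 + 1·-2 = -7
  a_6 = 0·-7 + 1·-6 + 1·-5 = -11
  a_7 = 0·-11 + 1·-7 + 1·-6 = -13
  a_8 = 0·-13 + 1·-11 + 1·-7 = -18
  a_9 = 0·-18 + 1·-13 + 1·-11 = -24
  a_10 = 0·-24 + 1·-18 + 1·-13 = -31
  a_11 = 0·-31 + 1·-24 + 1·-18 = -42
  a_12 = 0·-42 + 1·-31 + 1·-24 = -55

0,1,1 ; -55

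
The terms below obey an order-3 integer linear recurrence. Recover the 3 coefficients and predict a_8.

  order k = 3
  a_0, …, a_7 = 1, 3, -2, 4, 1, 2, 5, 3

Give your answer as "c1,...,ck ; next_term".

0,1,1 ; 7

  a_3 = 0·-2 + 1·3 + 1·1 = 4
  a_4 = 0·4 + 1·-2 + 1·3 = 1
  a_5 = 0·1 + 1·4 + 1·-2 = 2
  a_6 = 0·2 + 1·1 + 1·4 = 5
  a_7 = 0·5 + 1·2 + 1·1 = 3
  a_8 = 0·3 + 1·5 + 1·2 = 7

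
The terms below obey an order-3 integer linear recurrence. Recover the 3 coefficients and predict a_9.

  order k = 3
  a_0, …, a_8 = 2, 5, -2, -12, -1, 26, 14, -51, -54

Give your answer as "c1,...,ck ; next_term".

  a_3 = 0·-2 + -2·5 + -1·2 = -12
  a_4 = 0·-12 + -2·-2 + -1·5 = -1
  a_5 = 0·-1 + -2·-12 + -1·-2 = 26
  a_6 = 0·26 + -2·-1 + -1·-12 = 14
  a_7 = 0·14 + -2·26 + -1·-1 = -51
  a_8 = 0·-51 + -2·14 + -1·26 = -54
  a_9 = 0·-54 + -2·-51 + -1·14 = 88

0,-2,-1 ; 88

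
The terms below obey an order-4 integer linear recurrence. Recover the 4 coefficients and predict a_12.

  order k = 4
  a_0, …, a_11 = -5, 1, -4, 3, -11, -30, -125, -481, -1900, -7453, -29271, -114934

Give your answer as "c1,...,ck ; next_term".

3,3,2,2 ; -451321

  a_4 = 3·3 + 3·-4 + 2·1 + 2·-5 = -11
  a_5 = 3·-11 + 3·3 + 2·-4 + 2·1 = -30
  a_6 = 3·-30 + 3·-11 + 2·3 + 2·-4 = -125
  a_7 = 3·-125 + 3·-30 + 2·-11 + 2·3 = -481
  a_8 = 3·-481 + 3·-125 + 2·-30 + 2·-11 = -1900
  a_9 = 3·-1900 + 3·-481 + 2·-125 + 2·-30 = -7453
  a_10 = 3·-7453 + 3·-1900 + 2·-481 + 2·-125 = -29271
  a_11 = 3·-29271 + 3·-7453 + 2·-1900 + 2·-481 = -114934
  a_12 = 3·-114934 + 3·-29271 + 2·-7453 + 2·-1900 = -451321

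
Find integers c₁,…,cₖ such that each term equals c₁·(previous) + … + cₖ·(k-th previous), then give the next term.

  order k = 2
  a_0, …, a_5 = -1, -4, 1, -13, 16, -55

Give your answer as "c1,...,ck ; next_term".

  a_2 = -1·-4 + 3·-1 = 1
  a_3 = -1·1 + 3·-4 = -13
  a_4 = -1·-13 + 3·1 = 16
  a_5 = -1·16 + 3·-13 = -55
  a_6 = -1·-55 + 3·16 = 103

-1,3 ; 103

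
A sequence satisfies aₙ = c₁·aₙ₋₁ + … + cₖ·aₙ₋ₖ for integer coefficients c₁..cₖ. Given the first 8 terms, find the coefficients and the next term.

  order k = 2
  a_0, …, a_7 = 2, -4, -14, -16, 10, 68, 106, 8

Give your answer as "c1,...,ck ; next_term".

2,-3 ; -302

  a_2 = 2·-4 + -3·2 = -14
  a_3 = 2·-14 + -3·-4 = -16
  a_4 = 2·-16 + -3·-14 = 10
  a_5 = 2·10 + -3·-16 = 68
  a_6 = 2·68 + -3·10 = 106
  a_7 = 2·106 + -3·68 = 8
  a_8 = 2·8 + -3·106 = -302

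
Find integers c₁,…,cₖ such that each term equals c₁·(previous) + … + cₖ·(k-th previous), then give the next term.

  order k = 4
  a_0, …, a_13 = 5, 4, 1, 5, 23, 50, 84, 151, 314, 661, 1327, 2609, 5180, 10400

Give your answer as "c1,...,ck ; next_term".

2,-1,1,2 ; 20883

  a_4 = 2·5 + -1·1 + 1·4 + 2·5 = 23
  a_5 = 2·23 + -1·5 + 1·1 + 2·4 = 50
  a_6 = 2·50 + -1·23 + 1·5 + 2·1 = 84
  a_7 = 2·84 + -1·50 + 1·23 + 2·5 = 151
  a_8 = 2·151 + -1·84 + 1·50 + 2·23 = 314
  a_9 = 2·314 + -1·151 + 1·84 + 2·50 = 661
  a_10 = 2·661 + -1·314 + 1·151 + 2·84 = 1327
  a_11 = 2·1327 + -1·661 + 1·314 + 2·151 = 2609
  a_12 = 2·2609 + -1·1327 + 1·661 + 2·314 = 5180
  a_13 = 2·5180 + -1·2609 + 1·1327 + 2·661 = 10400
  a_14 = 2·10400 + -1·5180 + 1·2609 + 2·1327 = 20883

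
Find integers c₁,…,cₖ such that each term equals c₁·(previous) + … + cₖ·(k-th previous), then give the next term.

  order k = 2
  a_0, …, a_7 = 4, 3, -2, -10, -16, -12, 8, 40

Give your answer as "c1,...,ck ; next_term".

  a_2 = 2·3 + -2·4 = -2
  a_3 = 2·-2 + -2·3 = -10
  a_4 = 2·-10 + -2·-2 = -16
  a_5 = 2·-16 + -2·-10 = -12
  a_6 = 2·-12 + -2·-16 = 8
  a_7 = 2·8 + -2·-12 = 40
  a_8 = 2·40 + -2·8 = 64

2,-2 ; 64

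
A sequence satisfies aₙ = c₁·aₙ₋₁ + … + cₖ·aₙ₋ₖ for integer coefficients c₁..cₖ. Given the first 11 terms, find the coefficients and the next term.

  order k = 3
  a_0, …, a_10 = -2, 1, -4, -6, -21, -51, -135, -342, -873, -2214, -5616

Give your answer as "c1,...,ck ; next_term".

3,0,-3 ; -14229

  a_3 = 3·-4 + 0·1 + -3·-2 = -6
  a_4 = 3·-6 + 0·-4 + -3·1 = -21
  a_5 = 3·-21 + 0·-6 + -3·-4 = -51
  a_6 = 3·-51 + 0·-21 + -3·-6 = -135
  a_7 = 3·-135 + 0·-51 + -3·-21 = -342
  a_8 = 3·-342 + 0·-135 + -3·-51 = -873
  a_9 = 3·-873 + 0·-342 + -3·-135 = -2214
  a_10 = 3·-2214 + 0·-873 + -3·-342 = -5616
  a_11 = 3·-5616 + 0·-2214 + -3·-873 = -14229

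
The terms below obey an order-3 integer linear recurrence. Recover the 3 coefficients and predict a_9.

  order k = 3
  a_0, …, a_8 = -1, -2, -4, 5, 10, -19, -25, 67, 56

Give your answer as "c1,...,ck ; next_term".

0,-3,1 ; -226

  a_3 = 0·-4 + -3·-2 + 1·-1 = 5
  a_4 = 0·5 + -3·-4 + 1·-2 = 10
  a_5 = 0·10 + -3·5 + 1·-4 = -19
  a_6 = 0·-19 + -3·10 + 1·5 = -25
  a_7 = 0·-25 + -3·-19 + 1·10 = 67
  a_8 = 0·67 + -3·-25 + 1·-19 = 56
  a_9 = 0·56 + -3·67 + 1·-25 = -226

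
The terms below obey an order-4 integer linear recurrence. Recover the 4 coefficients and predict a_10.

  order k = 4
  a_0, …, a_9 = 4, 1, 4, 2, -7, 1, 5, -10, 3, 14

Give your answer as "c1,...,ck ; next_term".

0,-1,1,-1 ; -18

  a_4 = 0·2 + -1·4 + 1·1 + -1·4 = -7
  a_5 = 0·-7 + -1·2 + 1·4 + -1·1 = 1
  a_6 = 0·1 + -1·-7 + 1·2 + -1·4 = 5
  a_7 = 0·5 + -1·1 + 1·-7 + -1·2 = -10
  a_8 = 0·-10 + -1·5 + 1·1 + -1·-7 = 3
  a_9 = 0·3 + -1·-10 + 1·5 + -1·1 = 14
  a_10 = 0·14 + -1·3 + 1·-10 + -1·5 = -18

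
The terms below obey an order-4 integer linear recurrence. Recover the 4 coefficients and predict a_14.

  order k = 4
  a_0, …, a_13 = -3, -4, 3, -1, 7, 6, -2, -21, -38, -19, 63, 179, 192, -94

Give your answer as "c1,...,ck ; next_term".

  a_4 = 1·-1 + -1·3 + -2·-4 + -1·-3 = 7
  a_5 = 1·7 + -1·-1 + -2·3 + -1·-4 = 6
  a_6 = 1·6 + -1·7 + -2·-1 + -1·3 = -2
  a_7 = 1·-2 + -1·6 + -2·7 + -1·-1 = -21
  a_8 = 1·-21 + -1·-2 + -2·6 + -1·7 = -38
  a_9 = 1·-38 + -1·-21 + -2·-2 + -1·6 = -19
  a_10 = 1·-19 + -1·-38 + -2·-21 + -1·-2 = 63
  a_11 = 1·63 + -1·-19 + -2·-38 + -1·-21 = 179
  a_12 = 1·179 + -1·63 + -2·-19 + -1·-38 = 192
  a_13 = 1·192 + -1·179 + -2·63 + -1·-19 = -94
  a_14 = 1·-94 + -1·192 + -2·179 + -1·63 = -707

1,-1,-2,-1 ; -707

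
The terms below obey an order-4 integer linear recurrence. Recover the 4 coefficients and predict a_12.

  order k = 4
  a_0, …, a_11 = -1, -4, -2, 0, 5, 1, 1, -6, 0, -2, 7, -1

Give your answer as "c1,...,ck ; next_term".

-1,0,-1,-1 ; 3

  a_4 = -1·0 + 0·-2 + -1·-4 + -1·-1 = 5
  a_5 = -1·5 + 0·0 + -1·-2 + -1·-4 = 1
  a_6 = -1·1 + 0·5 + -1·0 + -1·-2 = 1
  a_7 = -1·1 + 0·1 + -1·5 + -1·0 = -6
  a_8 = -1·-6 + 0·1 + -1·1 + -1·5 = 0
  a_9 = -1·0 + 0·-6 + -1·1 + -1·1 = -2
  a_10 = -1·-2 + 0·0 + -1·-6 + -1·1 = 7
  a_11 = -1·7 + 0·-2 + -1·0 + -1·-6 = -1
  a_12 = -1·-1 + 0·7 + -1·-2 + -1·0 = 3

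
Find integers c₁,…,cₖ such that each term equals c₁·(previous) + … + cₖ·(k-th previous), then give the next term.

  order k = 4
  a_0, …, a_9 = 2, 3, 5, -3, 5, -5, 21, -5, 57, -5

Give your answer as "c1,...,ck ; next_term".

  a_4 = 1·-3 + 2·5 + -2·3 + 2·2 = 5
  a_5 = 1·5 + 2·-3 + -2·5 + 2·3 = -5
  a_6 = 1·-5 + 2·5 + -2·-3 + 2·5 = 21
  a_7 = 1·21 + 2·-5 + -2·5 + 2·-3 = -5
  a_8 = 1·-5 + 2·21 + -2·-5 + 2·5 = 57
  a_9 = 1·57 + 2·-5 + -2·21 + 2·-5 = -5
  a_10 = 1·-5 + 2·57 + -2·-5 + 2·21 = 161

1,2,-2,2 ; 161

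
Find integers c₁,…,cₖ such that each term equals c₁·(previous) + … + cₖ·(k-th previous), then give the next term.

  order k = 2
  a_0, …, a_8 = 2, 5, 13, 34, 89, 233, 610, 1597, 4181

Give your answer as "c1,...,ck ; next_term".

  a_2 = 3·5 + -1·2 = 13
  a_3 = 3·13 + -1·5 = 34
  a_4 = 3·34 + -1·13 = 89
  a_5 = 3·89 + -1·34 = 233
  a_6 = 3·233 + -1·89 = 610
  a_7 = 3·610 + -1·233 = 1597
  a_8 = 3·1597 + -1·610 = 4181
  a_9 = 3·4181 + -1·1597 = 10946

3,-1 ; 10946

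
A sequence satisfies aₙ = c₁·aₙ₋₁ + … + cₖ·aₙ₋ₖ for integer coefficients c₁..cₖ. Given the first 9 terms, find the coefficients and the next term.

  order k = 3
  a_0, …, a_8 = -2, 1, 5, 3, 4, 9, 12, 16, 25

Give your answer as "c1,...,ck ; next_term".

  a_3 = 1·5 + 0·1 + 1·-2 = 3
  a_4 = 1·3 + 0·5 + 1·1 = 4
  a_5 = 1·4 + 0·3 + 1·5 = 9
  a_6 = 1·9 + 0·4 + 1·3 = 12
  a_7 = 1·12 + 0·9 + 1·4 = 16
  a_8 = 1·16 + 0·12 + 1·9 = 25
  a_9 = 1·25 + 0·16 + 1·12 = 37

1,0,1 ; 37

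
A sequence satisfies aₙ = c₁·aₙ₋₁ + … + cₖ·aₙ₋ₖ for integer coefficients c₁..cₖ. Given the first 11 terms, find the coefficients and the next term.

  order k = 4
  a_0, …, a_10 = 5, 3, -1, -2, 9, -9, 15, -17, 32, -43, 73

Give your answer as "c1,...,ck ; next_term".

-1,1,1,1 ; -101

  a_4 = -1·-2 + 1·-1 + 1·3 + 1·5 = 9
  a_5 = -1·9 + 1·-2 + 1·-1 + 1·3 = -9
  a_6 = -1·-9 + 1·9 + 1·-2 + 1·-1 = 15
  a_7 = -1·15 + 1·-9 + 1·9 + 1·-2 = -17
  a_8 = -1·-17 + 1·15 + 1·-9 + 1·9 = 32
  a_9 = -1·32 + 1·-17 + 1·15 + 1·-9 = -43
  a_10 = -1·-43 + 1·32 + 1·-17 + 1·15 = 73
  a_11 = -1·73 + 1·-43 + 1·32 + 1·-17 = -101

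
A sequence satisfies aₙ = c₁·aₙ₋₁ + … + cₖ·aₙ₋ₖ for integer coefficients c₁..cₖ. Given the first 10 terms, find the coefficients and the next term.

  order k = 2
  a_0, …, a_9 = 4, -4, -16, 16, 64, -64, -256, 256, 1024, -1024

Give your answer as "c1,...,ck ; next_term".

  a_2 = 0·-4 + -4·4 = -16
  a_3 = 0·-16 + -4·-4 = 16
  a_4 = 0·16 + -4·-16 = 64
  a_5 = 0·64 + -4·16 = -64
  a_6 = 0·-64 + -4·64 = -256
  a_7 = 0·-256 + -4·-64 = 256
  a_8 = 0·256 + -4·-256 = 1024
  a_9 = 0·1024 + -4·256 = -1024
  a_10 = 0·-1024 + -4·1024 = -4096

0,-4 ; -4096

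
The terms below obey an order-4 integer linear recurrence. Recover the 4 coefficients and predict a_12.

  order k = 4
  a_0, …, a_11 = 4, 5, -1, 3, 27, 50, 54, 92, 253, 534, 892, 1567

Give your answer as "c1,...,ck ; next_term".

2,-2,3,1 ; 3205

  a_4 = 2·3 + -2·-1 + 3·5 + 1·4 = 27
  a_5 = 2·27 + -2·3 + 3·-1 + 1·5 = 50
  a_6 = 2·50 + -2·27 + 3·3 + 1·-1 = 54
  a_7 = 2·54 + -2·50 + 3·27 + 1·3 = 92
  a_8 = 2·92 + -2·54 + 3·50 + 1·27 = 253
  a_9 = 2·253 + -2·92 + 3·54 + 1·50 = 534
  a_10 = 2·534 + -2·253 + 3·92 + 1·54 = 892
  a_11 = 2·892 + -2·534 + 3·253 + 1·92 = 1567
  a_12 = 2·1567 + -2·892 + 3·534 + 1·253 = 3205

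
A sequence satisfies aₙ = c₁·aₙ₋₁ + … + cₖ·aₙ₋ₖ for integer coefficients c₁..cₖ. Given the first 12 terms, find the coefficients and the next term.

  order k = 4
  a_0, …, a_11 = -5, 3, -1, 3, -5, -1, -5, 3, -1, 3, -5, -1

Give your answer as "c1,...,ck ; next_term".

1,0,-1,1 ; -5

  a_4 = 1·3 + 0·-1 + -1·3 + 1·-5 = -5
  a_5 = 1·-5 + 0·3 + -1·-1 + 1·3 = -1
  a_6 = 1·-1 + 0·-5 + -1·3 + 1·-1 = -5
  a_7 = 1·-5 + 0·-1 + -1·-5 + 1·3 = 3
  a_8 = 1·3 + 0·-5 + -1·-1 + 1·-5 = -1
  a_9 = 1·-1 + 0·3 + -1·-5 + 1·-1 = 3
  a_10 = 1·3 + 0·-1 + -1·3 + 1·-5 = -5
  a_11 = 1·-5 + 0·3 + -1·-1 + 1·3 = -1
  a_12 = 1·-1 + 0·-5 + -1·3 + 1·-1 = -5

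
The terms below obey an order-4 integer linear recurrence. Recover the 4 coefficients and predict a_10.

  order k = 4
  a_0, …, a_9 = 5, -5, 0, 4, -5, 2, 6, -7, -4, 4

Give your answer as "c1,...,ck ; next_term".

0,-2,-1,-2 ; 3

  a_4 = 0·4 + -2·0 + -1·-5 + -2·5 = -5
  a_5 = 0·-5 + -2·4 + -1·0 + -2·-5 = 2
  a_6 = 0·2 + -2·-5 + -1·4 + -2·0 = 6
  a_7 = 0·6 + -2·2 + -1·-5 + -2·4 = -7
  a_8 = 0·-7 + -2·6 + -1·2 + -2·-5 = -4
  a_9 = 0·-4 + -2·-7 + -1·6 + -2·2 = 4
  a_10 = 0·4 + -2·-4 + -1·-7 + -2·6 = 3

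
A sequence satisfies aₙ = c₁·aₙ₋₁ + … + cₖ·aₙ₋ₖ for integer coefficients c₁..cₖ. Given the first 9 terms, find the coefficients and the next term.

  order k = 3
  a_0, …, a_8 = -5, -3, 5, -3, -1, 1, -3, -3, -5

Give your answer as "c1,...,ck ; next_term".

  a_3 = 1·5 + 1·-3 + 1·-5 = -3
  a_4 = 1·-3 + 1·5 + 1·-3 = -1
  a_5 = 1·-1 + 1·-3 + 1·5 = 1
  a_6 = 1·1 + 1·-1 + 1·-3 = -3
  a_7 = 1·-3 + 1·1 + 1·-1 = -3
  a_8 = 1·-3 + 1·-3 + 1·1 = -5
  a_9 = 1·-5 + 1·-3 + 1·-3 = -11

1,1,1 ; -11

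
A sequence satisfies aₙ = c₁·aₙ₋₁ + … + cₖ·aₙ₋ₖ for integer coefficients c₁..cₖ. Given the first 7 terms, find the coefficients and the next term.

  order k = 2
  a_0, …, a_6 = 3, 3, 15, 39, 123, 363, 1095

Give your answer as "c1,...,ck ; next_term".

  a_2 = 2·3 + 3·3 = 15
  a_3 = 2·15 + 3·3 = 39
  a_4 = 2·39 + 3·15 = 123
  a_5 = 2·123 + 3·39 = 363
  a_6 = 2·363 + 3·123 = 1095
  a_7 = 2·1095 + 3·363 = 3279

2,3 ; 3279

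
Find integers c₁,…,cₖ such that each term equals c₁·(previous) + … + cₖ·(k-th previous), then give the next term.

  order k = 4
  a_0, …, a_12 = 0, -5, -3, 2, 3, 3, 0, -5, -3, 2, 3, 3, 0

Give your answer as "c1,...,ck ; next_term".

0,-1,0,-1 ; -5

  a_4 = 0·2 + -1·-3 + 0·-5 + -1·0 = 3
  a_5 = 0·3 + -1·2 + 0·-3 + -1·-5 = 3
  a_6 = 0·3 + -1·3 + 0·2 + -1·-3 = 0
  a_7 = 0·0 + -1·3 + 0·3 + -1·2 = -5
  a_8 = 0·-5 + -1·0 + 0·3 + -1·3 = -3
  a_9 = 0·-3 + -1·-5 + 0·0 + -1·3 = 2
  a_10 = 0·2 + -1·-3 + 0·-5 + -1·0 = 3
  a_11 = 0·3 + -1·2 + 0·-3 + -1·-5 = 3
  a_12 = 0·3 + -1·3 + 0·2 + -1·-3 = 0
  a_13 = 0·0 + -1·3 + 0·3 + -1·2 = -5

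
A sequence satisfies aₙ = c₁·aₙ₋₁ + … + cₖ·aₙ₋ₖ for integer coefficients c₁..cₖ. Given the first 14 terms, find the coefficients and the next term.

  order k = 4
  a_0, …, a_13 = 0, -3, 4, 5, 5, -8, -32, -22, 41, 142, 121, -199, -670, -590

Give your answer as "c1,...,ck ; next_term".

  a_4 = 0·5 + -1·4 + -3·-3 + -3·0 = 5
  a_5 = 0·5 + -1·5 + -3·4 + -3·-3 = -8
  a_6 = 0·-8 + -1·5 + -3·5 + -3·4 = -32
  a_7 = 0·-32 + -1·-8 + -3·5 + -3·5 = -22
  a_8 = 0·-22 + -1·-32 + -3·-8 + -3·5 = 41
  a_9 = 0·41 + -1·-22 + -3·-32 + -3·-8 = 142
  a_10 = 0·142 + -1·41 + -3·-22 + -3·-32 = 121
  a_11 = 0·121 + -1·142 + -3·41 + -3·-22 = -199
  a_12 = 0·-199 + -1·121 + -3·142 + -3·41 = -670
  a_13 = 0·-670 + -1·-199 + -3·121 + -3·142 = -590
  a_14 = 0·-590 + -1·-670 + -3·-199 + -3·121 = 904

0,-1,-3,-3 ; 904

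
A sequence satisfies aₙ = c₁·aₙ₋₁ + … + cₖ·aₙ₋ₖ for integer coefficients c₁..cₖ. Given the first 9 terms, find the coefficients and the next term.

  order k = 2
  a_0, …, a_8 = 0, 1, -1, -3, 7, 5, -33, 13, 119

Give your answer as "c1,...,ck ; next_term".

-1,-4 ; -171

  a_2 = -1·1 + -4·0 = -1
  a_3 = -1·-1 + -4·1 = -3
  a_4 = -1·-3 + -4·-1 = 7
  a_5 = -1·7 + -4·-3 = 5
  a_6 = -1·5 + -4·7 = -33
  a_7 = -1·-33 + -4·5 = 13
  a_8 = -1·13 + -4·-33 = 119
  a_9 = -1·119 + -4·13 = -171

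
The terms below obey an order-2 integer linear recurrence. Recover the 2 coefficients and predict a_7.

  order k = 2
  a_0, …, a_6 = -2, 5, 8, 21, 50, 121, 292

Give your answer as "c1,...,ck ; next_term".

  a_2 = 2·5 + 1·-2 = 8
  a_3 = 2·8 + 1·5 = 21
  a_4 = 2·21 + 1·8 = 50
  a_5 = 2·50 + 1·21 = 121
  a_6 = 2·121 + 1·50 = 292
  a_7 = 2·292 + 1·121 = 705

2,1 ; 705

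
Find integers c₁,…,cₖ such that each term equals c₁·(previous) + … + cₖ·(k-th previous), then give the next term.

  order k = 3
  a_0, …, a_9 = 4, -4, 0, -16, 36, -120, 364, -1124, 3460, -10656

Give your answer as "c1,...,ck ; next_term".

  a_3 = -2·0 + 3·-4 + -1·4 = -16
  a_4 = -2·-16 + 3·0 + -1·-4 = 36
  a_5 = -2·36 + 3·-16 + -1·0 = -120
  a_6 = -2·-120 + 3·36 + -1·-16 = 364
  a_7 = -2·364 + 3·-120 + -1·36 = -1124
  a_8 = -2·-1124 + 3·364 + -1·-120 = 3460
  a_9 = -2·3460 + 3·-1124 + -1·364 = -10656
  a_10 = -2·-10656 + 3·3460 + -1·-1124 = 32816

-2,3,-1 ; 32816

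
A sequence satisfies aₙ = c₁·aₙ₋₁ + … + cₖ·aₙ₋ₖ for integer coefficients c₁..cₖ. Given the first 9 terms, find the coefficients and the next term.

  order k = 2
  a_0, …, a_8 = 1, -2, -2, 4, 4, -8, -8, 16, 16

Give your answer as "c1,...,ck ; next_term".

  a_2 = 0·-2 + -2·1 = -2
  a_3 = 0·-2 + -2·-2 = 4
  a_4 = 0·4 + -2·-2 = 4
  a_5 = 0·4 + -2·4 = -8
  a_6 = 0·-8 + -2·4 = -8
  a_7 = 0·-8 + -2·-8 = 16
  a_8 = 0·16 + -2·-8 = 16
  a_9 = 0·16 + -2·16 = -32

0,-2 ; -32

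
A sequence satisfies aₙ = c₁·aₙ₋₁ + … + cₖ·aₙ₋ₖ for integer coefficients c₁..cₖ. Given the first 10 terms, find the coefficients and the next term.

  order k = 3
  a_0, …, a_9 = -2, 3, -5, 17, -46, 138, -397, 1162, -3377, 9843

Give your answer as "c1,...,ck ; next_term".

-2,3,1 ; -28655

  a_3 = -2·-5 + 3·3 + 1·-2 = 17
  a_4 = -2·17 + 3·-5 + 1·3 = -46
  a_5 = -2·-46 + 3·17 + 1·-5 = 138
  a_6 = -2·138 + 3·-46 + 1·17 = -397
  a_7 = -2·-397 + 3·138 + 1·-46 = 1162
  a_8 = -2·1162 + 3·-397 + 1·138 = -3377
  a_9 = -2·-3377 + 3·1162 + 1·-397 = 9843
  a_10 = -2·9843 + 3·-3377 + 1·1162 = -28655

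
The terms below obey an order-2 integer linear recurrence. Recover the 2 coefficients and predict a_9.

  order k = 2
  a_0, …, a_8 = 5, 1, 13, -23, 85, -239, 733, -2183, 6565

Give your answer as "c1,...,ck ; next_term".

  a_2 = -2·1 + 3·5 = 13
  a_3 = -2·13 + 3·1 = -23
  a_4 = -2·-23 + 3·13 = 85
  a_5 = -2·85 + 3·-23 = -239
  a_6 = -2·-239 + 3·85 = 733
  a_7 = -2·733 + 3·-239 = -2183
  a_8 = -2·-2183 + 3·733 = 6565
  a_9 = -2·6565 + 3·-2183 = -19679

-2,3 ; -19679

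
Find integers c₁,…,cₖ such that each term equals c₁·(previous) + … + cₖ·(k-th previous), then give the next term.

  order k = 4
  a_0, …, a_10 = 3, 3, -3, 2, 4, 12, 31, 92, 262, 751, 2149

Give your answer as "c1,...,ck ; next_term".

2,2,1,1 ; 6154

  a_4 = 2·2 + 2·-3 + 1·3 + 1·3 = 4
  a_5 = 2·4 + 2·2 + 1·-3 + 1·3 = 12
  a_6 = 2·12 + 2·4 + 1·2 + 1·-3 = 31
  a_7 = 2·31 + 2·12 + 1·4 + 1·2 = 92
  a_8 = 2·92 + 2·31 + 1·12 + 1·4 = 262
  a_9 = 2·262 + 2·92 + 1·31 + 1·12 = 751
  a_10 = 2·751 + 2·262 + 1·92 + 1·31 = 2149
  a_11 = 2·2149 + 2·751 + 1·262 + 1·92 = 6154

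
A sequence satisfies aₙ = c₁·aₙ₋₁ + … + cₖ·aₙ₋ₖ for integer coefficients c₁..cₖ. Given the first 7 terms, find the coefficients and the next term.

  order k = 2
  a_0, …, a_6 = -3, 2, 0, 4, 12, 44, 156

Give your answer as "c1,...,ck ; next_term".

3,2 ; 556

  a_2 = 3·2 + 2·-3 = 0
  a_3 = 3·0 + 2·2 = 4
  a_4 = 3·4 + 2·0 = 12
  a_5 = 3·12 + 2·4 = 44
  a_6 = 3·44 + 2·12 = 156
  a_7 = 3·156 + 2·44 = 556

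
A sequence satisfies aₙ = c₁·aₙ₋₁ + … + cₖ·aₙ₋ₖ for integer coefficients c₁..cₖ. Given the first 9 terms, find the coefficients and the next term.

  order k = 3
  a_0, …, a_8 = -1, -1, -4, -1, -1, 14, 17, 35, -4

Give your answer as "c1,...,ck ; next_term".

  a_3 = 1·-4 + 1·-1 + -4·-1 = -1
  a_4 = 1·-1 + 1·-4 + -4·-1 = -1
  a_5 = 1·-1 + 1·-1 + -4·-4 = 14
  a_6 = 1·14 + 1·-1 + -4·-1 = 17
  a_7 = 1·17 + 1·14 + -4·-1 = 35
  a_8 = 1·35 + 1·17 + -4·14 = -4
  a_9 = 1·-4 + 1·35 + -4·17 = -37

1,1,-4 ; -37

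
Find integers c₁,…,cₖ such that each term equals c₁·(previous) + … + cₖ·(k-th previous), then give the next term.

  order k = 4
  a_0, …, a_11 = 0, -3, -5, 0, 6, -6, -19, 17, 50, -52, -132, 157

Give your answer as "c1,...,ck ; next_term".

1,-3,3,-1 ; 347

  a_4 = 1·0 + -3·-5 + 3·-3 + -1·0 = 6
  a_5 = 1·6 + -3·0 + 3·-5 + -1·-3 = -6
  a_6 = 1·-6 + -3·6 + 3·0 + -1·-5 = -19
  a_7 = 1·-19 + -3·-6 + 3·6 + -1·0 = 17
  a_8 = 1·17 + -3·-19 + 3·-6 + -1·6 = 50
  a_9 = 1·50 + -3·17 + 3·-19 + -1·-6 = -52
  a_10 = 1·-52 + -3·50 + 3·17 + -1·-19 = -132
  a_11 = 1·-132 + -3·-52 + 3·50 + -1·17 = 157
  a_12 = 1·157 + -3·-132 + 3·-52 + -1·50 = 347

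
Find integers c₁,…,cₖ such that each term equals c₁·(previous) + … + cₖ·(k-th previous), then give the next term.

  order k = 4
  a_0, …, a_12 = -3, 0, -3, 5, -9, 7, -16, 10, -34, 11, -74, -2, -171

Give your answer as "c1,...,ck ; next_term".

0,2,1,1 ; -67

  a_4 = 0·5 + 2·-3 + 1·0 + 1·-3 = -9
  a_5 = 0·-9 + 2·5 + 1·-3 + 1·0 = 7
  a_6 = 0·7 + 2·-9 + 1·5 + 1·-3 = -16
  a_7 = 0·-16 + 2·7 + 1·-9 + 1·5 = 10
  a_8 = 0·10 + 2·-16 + 1·7 + 1·-9 = -34
  a_9 = 0·-34 + 2·10 + 1·-16 + 1·7 = 11
  a_10 = 0·11 + 2·-34 + 1·10 + 1·-16 = -74
  a_11 = 0·-74 + 2·11 + 1·-34 + 1·10 = -2
  a_12 = 0·-2 + 2·-74 + 1·11 + 1·-34 = -171
  a_13 = 0·-171 + 2·-2 + 1·-74 + 1·11 = -67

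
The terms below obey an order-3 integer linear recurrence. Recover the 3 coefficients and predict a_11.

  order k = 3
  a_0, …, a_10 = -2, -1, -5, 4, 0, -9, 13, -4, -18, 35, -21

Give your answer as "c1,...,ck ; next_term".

  a_3 = -1·-5 + -1·-1 + 1·-2 = 4
  a_4 = -1·4 + -1·-5 + 1·-1 = 0
  a_5 = -1·0 + -1·4 + 1·-5 = -9
  a_6 = -1·-9 + -1·0 + 1·4 = 13
  a_7 = -1·13 + -1·-9 + 1·0 = -4
  a_8 = -1·-4 + -1·13 + 1·-9 = -18
  a_9 = -1·-18 + -1·-4 + 1·13 = 35
  a_10 = -1·35 + -1·-18 + 1·-4 = -21
  a_11 = -1·-21 + -1·35 + 1·-18 = -32

-1,-1,1 ; -32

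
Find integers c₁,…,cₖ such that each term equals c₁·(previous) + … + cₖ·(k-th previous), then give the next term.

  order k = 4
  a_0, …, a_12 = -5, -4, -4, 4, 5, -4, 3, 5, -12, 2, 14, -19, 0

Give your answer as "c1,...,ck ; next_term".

0,-1,1,-1 ; 31

  a_4 = 0·4 + -1·-4 + 1·-4 + -1·-5 = 5
  a_5 = 0·5 + -1·4 + 1·-4 + -1·-4 = -4
  a_6 = 0·-4 + -1·5 + 1·4 + -1·-4 = 3
  a_7 = 0·3 + -1·-4 + 1·5 + -1·4 = 5
  a_8 = 0·5 + -1·3 + 1·-4 + -1·5 = -12
  a_9 = 0·-12 + -1·5 + 1·3 + -1·-4 = 2
  a_10 = 0·2 + -1·-12 + 1·5 + -1·3 = 14
  a_11 = 0·14 + -1·2 + 1·-12 + -1·5 = -19
  a_12 = 0·-19 + -1·14 + 1·2 + -1·-12 = 0
  a_13 = 0·0 + -1·-19 + 1·14 + -1·2 = 31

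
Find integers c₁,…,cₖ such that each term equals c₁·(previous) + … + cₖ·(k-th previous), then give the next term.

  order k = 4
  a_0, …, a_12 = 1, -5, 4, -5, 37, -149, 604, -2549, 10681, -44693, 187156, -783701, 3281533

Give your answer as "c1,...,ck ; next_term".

-4,0,-4,-3 ; -13740677

  a_4 = -4·-5 + 0·4 + -4·-5 + -3·1 = 37
  a_5 = -4·37 + 0·-5 + -4·4 + -3·-5 = -149
  a_6 = -4·-149 + 0·37 + -4·-5 + -3·4 = 604
  a_7 = -4·604 + 0·-149 + -4·37 + -3·-5 = -2549
  a_8 = -4·-2549 + 0·604 + -4·-149 + -3·37 = 10681
  a_9 = -4·10681 + 0·-2549 + -4·604 + -3·-149 = -44693
  a_10 = -4·-44693 + 0·10681 + -4·-2549 + -3·604 = 187156
  a_11 = -4·187156 + 0·-44693 + -4·10681 + -3·-2549 = -783701
  a_12 = -4·-783701 + 0·187156 + -4·-44693 + -3·10681 = 3281533
  a_13 = -4·3281533 + 0·-783701 + -4·187156 + -3·-44693 = -13740677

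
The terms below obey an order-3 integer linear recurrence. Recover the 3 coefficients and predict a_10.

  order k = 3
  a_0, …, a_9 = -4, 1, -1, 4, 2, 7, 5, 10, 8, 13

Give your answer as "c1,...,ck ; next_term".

1,1,-1 ; 11

  a_3 = 1·-1 + 1·1 + -1·-4 = 4
  a_4 = 1·4 + 1·-1 + -1·1 = 2
  a_5 = 1·2 + 1·4 + -1·-1 = 7
  a_6 = 1·7 + 1·2 + -1·4 = 5
  a_7 = 1·5 + 1·7 + -1·2 = 10
  a_8 = 1·10 + 1·5 + -1·7 = 8
  a_9 = 1·8 + 1·10 + -1·5 = 13
  a_10 = 1·13 + 1·8 + -1·10 = 11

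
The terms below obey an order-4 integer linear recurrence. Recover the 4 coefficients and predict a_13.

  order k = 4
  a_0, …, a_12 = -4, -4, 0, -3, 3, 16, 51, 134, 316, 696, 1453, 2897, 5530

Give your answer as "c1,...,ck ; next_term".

3,-1,-2,-1 ; 10091

  a_4 = 3·-3 + -1·0 + -2·-4 + -1·-4 = 3
  a_5 = 3·3 + -1·-3 + -2·0 + -1·-4 = 16
  a_6 = 3·16 + -1·3 + -2·-3 + -1·0 = 51
  a_7 = 3·51 + -1·16 + -2·3 + -1·-3 = 134
  a_8 = 3·134 + -1·51 + -2·16 + -1·3 = 316
  a_9 = 3·316 + -1·134 + -2·51 + -1·16 = 696
  a_10 = 3·696 + -1·316 + -2·134 + -1·51 = 1453
  a_11 = 3·1453 + -1·696 + -2·316 + -1·134 = 2897
  a_12 = 3·2897 + -1·1453 + -2·696 + -1·316 = 5530
  a_13 = 3·5530 + -1·2897 + -2·1453 + -1·696 = 10091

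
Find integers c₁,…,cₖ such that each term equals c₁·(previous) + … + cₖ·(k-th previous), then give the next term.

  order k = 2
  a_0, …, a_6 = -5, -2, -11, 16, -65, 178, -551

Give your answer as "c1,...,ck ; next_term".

-2,3 ; 1636

  a_2 = -2·-2 + 3·-5 = -11
  a_3 = -2·-11 + 3·-2 = 16
  a_4 = -2·16 + 3·-11 = -65
  a_5 = -2·-65 + 3·16 = 178
  a_6 = -2·178 + 3·-65 = -551
  a_7 = -2·-551 + 3·178 = 1636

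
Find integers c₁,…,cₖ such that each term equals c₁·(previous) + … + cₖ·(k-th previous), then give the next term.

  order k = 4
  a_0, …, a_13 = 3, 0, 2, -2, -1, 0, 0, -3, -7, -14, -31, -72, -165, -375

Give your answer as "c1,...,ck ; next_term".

2,0,1,1 ; -853

  a_4 = 2·-2 + 0·2 + 1·0 + 1·3 = -1
  a_5 = 2·-1 + 0·-2 + 1·2 + 1·0 = 0
  a_6 = 2·0 + 0·-1 + 1·-2 + 1·2 = 0
  a_7 = 2·0 + 0·0 + 1·-1 + 1·-2 = -3
  a_8 = 2·-3 + 0·0 + 1·0 + 1·-1 = -7
  a_9 = 2·-7 + 0·-3 + 1·0 + 1·0 = -14
  a_10 = 2·-14 + 0·-7 + 1·-3 + 1·0 = -31
  a_11 = 2·-31 + 0·-14 + 1·-7 + 1·-3 = -72
  a_12 = 2·-72 + 0·-31 + 1·-14 + 1·-7 = -165
  a_13 = 2·-165 + 0·-72 + 1·-31 + 1·-14 = -375
  a_14 = 2·-375 + 0·-165 + 1·-72 + 1·-31 = -853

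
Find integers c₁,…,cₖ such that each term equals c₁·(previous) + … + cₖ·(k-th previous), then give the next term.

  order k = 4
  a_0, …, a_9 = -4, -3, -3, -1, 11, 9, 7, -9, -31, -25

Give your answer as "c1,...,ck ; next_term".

  a_4 = 0·-1 + 0·-3 + -1·-3 + -2·-4 = 11
  a_5 = 0·11 + 0·-1 + -1·-3 + -2·-3 = 9
  a_6 = 0·9 + 0·11 + -1·-1 + -2·-3 = 7
  a_7 = 0·7 + 0·9 + -1·11 + -2·-1 = -9
  a_8 = 0·-9 + 0·7 + -1·9 + -2·11 = -31
  a_9 = 0·-31 + 0·-9 + -1·7 + -2·9 = -25
  a_10 = 0·-25 + 0·-31 + -1·-9 + -2·7 = -5

0,0,-1,-2 ; -5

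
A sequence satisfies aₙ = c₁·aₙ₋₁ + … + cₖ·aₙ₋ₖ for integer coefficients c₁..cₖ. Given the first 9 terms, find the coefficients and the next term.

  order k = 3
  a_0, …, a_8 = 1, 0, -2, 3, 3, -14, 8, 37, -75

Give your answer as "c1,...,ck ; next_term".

  a_3 = -1·-2 + -3·0 + 1·1 = 3
  a_4 = -1·3 + -3·-2 + 1·0 = 3
  a_5 = -1·3 + -3·3 + 1·-2 = -14
  a_6 = -1·-14 + -3·3 + 1·3 = 8
  a_7 = -1·8 + -3·-14 + 1·3 = 37
  a_8 = -1·37 + -3·8 + 1·-14 = -75
  a_9 = -1·-75 + -3·37 + 1·8 = -28

-1,-3,1 ; -28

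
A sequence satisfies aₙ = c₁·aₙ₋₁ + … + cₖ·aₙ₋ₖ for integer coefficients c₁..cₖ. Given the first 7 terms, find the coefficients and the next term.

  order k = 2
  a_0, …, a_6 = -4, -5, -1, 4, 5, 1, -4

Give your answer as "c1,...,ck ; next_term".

  a_2 = 1·-5 + -1·-4 = -1
  a_3 = 1·-1 + -1·-5 = 4
  a_4 = 1·4 + -1·-1 = 5
  a_5 = 1·5 + -1·4 = 1
  a_6 = 1·1 + -1·5 = -4
  a_7 = 1·-4 + -1·1 = -5

1,-1 ; -5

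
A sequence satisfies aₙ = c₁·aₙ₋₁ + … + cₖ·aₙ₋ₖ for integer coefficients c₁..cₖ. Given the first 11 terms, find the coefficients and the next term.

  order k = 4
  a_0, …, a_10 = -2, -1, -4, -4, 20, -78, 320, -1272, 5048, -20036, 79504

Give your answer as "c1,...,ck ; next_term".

-4,0,0,-2 ; -315472

  a_4 = -4·-4 + 0·-4 + 0·-1 + -2·-2 = 20
  a_5 = -4·20 + 0·-4 + 0·-4 + -2·-1 = -78
  a_6 = -4·-78 + 0·20 + 0·-4 + -2·-4 = 320
  a_7 = -4·320 + 0·-78 + 0·20 + -2·-4 = -1272
  a_8 = -4·-1272 + 0·320 + 0·-78 + -2·20 = 5048
  a_9 = -4·5048 + 0·-1272 + 0·320 + -2·-78 = -20036
  a_10 = -4·-20036 + 0·5048 + 0·-1272 + -2·320 = 79504
  a_11 = -4·79504 + 0·-20036 + 0·5048 + -2·-1272 = -315472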